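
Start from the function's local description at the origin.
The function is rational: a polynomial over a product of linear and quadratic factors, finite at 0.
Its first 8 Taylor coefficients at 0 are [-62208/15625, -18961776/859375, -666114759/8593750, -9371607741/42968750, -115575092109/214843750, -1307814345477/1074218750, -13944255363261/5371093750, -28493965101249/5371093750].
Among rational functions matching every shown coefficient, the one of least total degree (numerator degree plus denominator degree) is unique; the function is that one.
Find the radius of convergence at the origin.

The radius of convergence is 5/9.

No rational of total degree below 6 reproduces all 8 coefficients; solving the [2/4] Pade equations on them gives f(τ) = (-7*τ**2/16 - 2*τ/11 - 32/25)/((τ - 5/6)**3*(τ - 5/9)), whose expansion matches every shown term.
Denominator factor (τ - 5/9): pole of order 1 at 5/9, modulus 5/9.
Denominator factor (τ - 5/6)^3: pole of order 3 at 5/6, modulus 5/6.
The radius of convergence is the smallest modulus among the singular points: 5/9.


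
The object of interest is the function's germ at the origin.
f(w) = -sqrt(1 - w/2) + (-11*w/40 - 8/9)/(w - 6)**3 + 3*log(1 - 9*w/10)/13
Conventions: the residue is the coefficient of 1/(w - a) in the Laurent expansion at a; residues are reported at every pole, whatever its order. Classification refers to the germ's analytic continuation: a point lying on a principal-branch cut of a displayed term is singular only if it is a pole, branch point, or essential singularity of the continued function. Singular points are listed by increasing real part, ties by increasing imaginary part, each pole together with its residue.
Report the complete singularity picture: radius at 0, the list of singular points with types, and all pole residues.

Radius of convergence at 0: 10/9.
At 10/9: a logarithmic branch point.
At 2: an algebraic (square-root) branch point.
At 6: a pole of order 3; residue 0.

Denominator factor (w - 6)^3: pole of order 3 at 6, modulus 6.
Branch term (-1)*sqrt(1 - w/(2)): its argument vanishes at w = 2, a square-root branch point, modulus 2.
Branch term (3/13)*log(1 - w/(10/9)): its argument vanishes at w = 10/9, a logarithmic branch point, modulus 10/9.
The radius of convergence is the smallest modulus among the singular points: 10/9.
The branch terms are analytic at 6 and contribute nothing to the residue; only the rational part matters.
At the order-3 pole 6 set g(w) = (w - (6))^3*(rational part) = -11*w/40 - 8/9.
Order-3 pole: residue = g''(a)/2; g''(6) = 0, so the residue is 0.
List the singular points by increasing real part (a conjugate pair: the negative imaginary part first).


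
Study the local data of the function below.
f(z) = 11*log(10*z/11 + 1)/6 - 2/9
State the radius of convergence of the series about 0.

The radius of convergence is 11/10.

Branch term (11/6)*log(1 - z/(-11/10)): its argument vanishes at z = -11/10, a logarithmic branch point, modulus 11/10.
The radius of convergence is the smallest modulus among the singular points: 11/10.


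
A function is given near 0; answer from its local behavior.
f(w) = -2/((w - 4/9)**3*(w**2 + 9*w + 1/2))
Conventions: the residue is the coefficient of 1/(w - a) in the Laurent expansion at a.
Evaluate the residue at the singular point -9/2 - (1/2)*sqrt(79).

The residue is 395785764/440711081 - (3518885916/34816175399)*sqrt(79).

The factor w**2 + 9*w + 1/2 splits as (w - a)(w - a') with a = -9/2 - (1/2)*sqrt(79), a' = -9/2 + (1/2)*sqrt(79). At the order-1 pole a set g(w) = (w - a)*f(w) = [-2/(w - 4/9)**3] / (w - a').
Simple pole: residue = g(a) at a = -9/2 - (1/2)*sqrt(79), which is 395785764/440711081 - (3518885916/34816175399)*sqrt(79).


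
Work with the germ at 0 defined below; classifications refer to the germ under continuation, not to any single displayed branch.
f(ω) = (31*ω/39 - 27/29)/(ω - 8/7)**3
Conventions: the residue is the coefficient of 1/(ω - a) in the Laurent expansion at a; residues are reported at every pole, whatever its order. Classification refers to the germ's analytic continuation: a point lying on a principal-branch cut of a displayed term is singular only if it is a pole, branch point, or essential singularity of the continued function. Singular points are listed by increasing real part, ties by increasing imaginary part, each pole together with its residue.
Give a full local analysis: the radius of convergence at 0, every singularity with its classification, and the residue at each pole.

Radius of convergence at 0: 8/7.
At 8/7: a pole of order 3; residue 0.

Denominator factor (ω - 8/7)^3: pole of order 3 at 8/7, modulus 8/7.
The radius of convergence is the smallest modulus among the singular points: 8/7.
At the order-3 pole 8/7 set g(ω) = (ω - (8/7))^3*f(ω) = 31*ω/39 - 27/29.
Order-3 pole: residue = g''(a)/2; g''(8/7) = 0, so the residue is 0.


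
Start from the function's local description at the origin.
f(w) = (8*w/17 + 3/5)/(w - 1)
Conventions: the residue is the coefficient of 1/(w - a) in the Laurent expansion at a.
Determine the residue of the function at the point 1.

At the order-1 pole 1 set g(w) = (w - (1))*f(w) = 8*w/17 + 3/5.
Simple pole: residue = g(a) at a = 1, which is 91/85.

The residue is 91/85.


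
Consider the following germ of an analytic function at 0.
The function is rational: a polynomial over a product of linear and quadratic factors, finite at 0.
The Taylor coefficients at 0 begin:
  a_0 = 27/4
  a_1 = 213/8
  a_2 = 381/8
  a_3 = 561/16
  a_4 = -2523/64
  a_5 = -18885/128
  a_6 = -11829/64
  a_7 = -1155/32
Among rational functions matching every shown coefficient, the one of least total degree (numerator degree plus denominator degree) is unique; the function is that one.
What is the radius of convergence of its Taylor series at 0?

The radius of convergence is (1/3)*sqrt(6).

No rational of total degree below 6 reproduces all 8 coefficients; solving the [1/5] Pade equations on them gives f(z) = (-8*z/3 - 6)/((z - 2)*(z**2 - z + 2/3)**2), whose expansion matches every shown term.
Denominator factor (z**2 - z + 2/3)^2: discriminant -5/3, complex-conjugate roots (1/2) + ((1/6)*sqrt(15))*i and (1/2) - ((1/6)*sqrt(15))*i; poles of order 2, moduli (1/3)*sqrt(6) and (1/3)*sqrt(6).
Denominator factor (z - 2): pole of order 1 at 2, modulus 2.
The radius of convergence is the smallest modulus among the singular points: (1/3)*sqrt(6).


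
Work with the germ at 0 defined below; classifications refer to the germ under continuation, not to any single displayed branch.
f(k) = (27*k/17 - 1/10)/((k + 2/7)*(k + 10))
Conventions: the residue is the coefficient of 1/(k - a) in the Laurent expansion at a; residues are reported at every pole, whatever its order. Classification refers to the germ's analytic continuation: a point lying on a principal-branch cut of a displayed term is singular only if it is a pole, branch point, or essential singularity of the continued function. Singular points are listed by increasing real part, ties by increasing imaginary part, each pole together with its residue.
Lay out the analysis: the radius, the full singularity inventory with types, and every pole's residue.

Radius of convergence at 0: 2/7.
At -10: a pole of order 1; residue 19019/11560.
At -2/7: a pole of order 1; residue -659/11560.

Denominator factor (k + 10): pole of order 1 at -10, modulus 10.
Denominator factor (k + 2/7): pole of order 1 at -2/7, modulus 2/7.
The radius of convergence is the smallest modulus among the singular points: 2/7.
At the order-1 pole -10 set g(k) = (k - (-10))*f(k) = (27*k/17 - 1/10)/(k + 2/7).
Simple pole: residue = g(a) at a = -10, which is 19019/11560.
At the order-1 pole -2/7 set g(k) = (k - (-2/7))*f(k) = (27*k/17 - 1/10)/(k + 10).
Simple pole: residue = g(a) at a = -2/7, which is -659/11560.
List the singular points by increasing real part (a conjugate pair: the negative imaginary part first).


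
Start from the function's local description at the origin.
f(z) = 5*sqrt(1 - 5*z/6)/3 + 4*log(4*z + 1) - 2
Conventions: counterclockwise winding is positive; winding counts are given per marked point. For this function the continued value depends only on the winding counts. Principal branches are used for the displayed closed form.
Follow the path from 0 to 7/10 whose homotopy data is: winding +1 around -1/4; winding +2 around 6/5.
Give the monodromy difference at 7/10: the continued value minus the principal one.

The rational part is single-valued and drops out of the difference; each branch term changes only by its own monodromy.
(5/3)*sqrt(1 - z/(6/5)): winding +2 is even, the square root returns to the same sheet, contribution 0.
(4)*log(1 - z/(-1/4)): each positive loop around -1/4 adds 2*pi*i to the log, so winding +1 contributes (4)*(1)*2*pi*i = (8)*pi*i.
Summing the contributions at z = 7/10 gives (8)*pi*i.

Continued minus principal equals (8)*pi*i.


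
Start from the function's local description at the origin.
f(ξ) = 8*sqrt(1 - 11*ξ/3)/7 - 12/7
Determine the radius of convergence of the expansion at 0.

The radius of convergence is 3/11.

Branch term (8/7)*sqrt(1 - ξ/(3/11)): its argument vanishes at ξ = 3/11, a square-root branch point, modulus 3/11.
The radius of convergence is the smallest modulus among the singular points: 3/11.


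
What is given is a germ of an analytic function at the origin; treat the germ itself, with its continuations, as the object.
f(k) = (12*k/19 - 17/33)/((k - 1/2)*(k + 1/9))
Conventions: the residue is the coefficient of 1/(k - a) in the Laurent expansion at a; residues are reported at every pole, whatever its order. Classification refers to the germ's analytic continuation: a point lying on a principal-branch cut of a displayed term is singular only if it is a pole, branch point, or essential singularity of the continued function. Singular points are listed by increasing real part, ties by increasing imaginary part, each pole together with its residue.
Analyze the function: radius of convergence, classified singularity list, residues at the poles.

Denominator factor (k + 1/9): pole of order 1 at -1/9, modulus 1/9.
Denominator factor (k - 1/2): pole of order 1 at 1/2, modulus 1/2.
The radius of convergence is the smallest modulus among the singular points: 1/9.
At the order-1 pole -1/9 set g(k) = (k - (-1/9))*f(k) = (12*k/19 - 17/33)/(k - 1/2).
Simple pole: residue = g(a) at a = -1/9, which is 2202/2299.
At the order-1 pole 1/2 set g(k) = (k - (1/2))*f(k) = (12*k/19 - 17/33)/(k + 1/9).
Simple pole: residue = g(a) at a = 1/2, which is -750/2299.
List the singular points by increasing real part (a conjugate pair: the negative imaginary part first).

Radius of convergence at 0: 1/9.
At -1/9: a pole of order 1; residue 2202/2299.
At 1/2: a pole of order 1; residue -750/2299.


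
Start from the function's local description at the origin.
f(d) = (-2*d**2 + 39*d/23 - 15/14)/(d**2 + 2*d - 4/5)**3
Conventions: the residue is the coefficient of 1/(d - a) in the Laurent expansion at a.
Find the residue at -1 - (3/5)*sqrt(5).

The residue is (28715/417312)*sqrt(5).

The factor d**2 + 2*d - 4/5 splits as (d - a)(d - a') with a = -1 - (3/5)*sqrt(5), a' = -1 + (3/5)*sqrt(5). At the order-3 pole a set g(d) = (d - a)^3*f(d) = [-2*d**2 + 39*d/23 - 15/14] / (d - a')^3.
Order-3 pole: residue = g''(a)/2; g''(-1 - (3/5)*sqrt(5)) = (28715/208656)*sqrt(5), so the residue is (28715/417312)*sqrt(5).


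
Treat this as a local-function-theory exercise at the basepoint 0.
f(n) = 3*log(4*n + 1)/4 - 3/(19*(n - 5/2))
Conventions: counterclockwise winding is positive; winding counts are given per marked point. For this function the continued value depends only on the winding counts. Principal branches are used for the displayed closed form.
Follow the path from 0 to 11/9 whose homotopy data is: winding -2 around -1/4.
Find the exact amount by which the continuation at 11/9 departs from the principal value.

Continued minus principal equals -(3)*pi*i.

The rational part is single-valued and drops out of the difference; each branch term changes only by its own monodromy.
(3/4)*log(1 - n/(-1/4)): each positive loop around -1/4 adds 2*pi*i to the log, so winding -2 contributes (3/4)*(-2)*2*pi*i = -(3)*pi*i.
Summing the contributions at n = 11/9 gives -(3)*pi*i.


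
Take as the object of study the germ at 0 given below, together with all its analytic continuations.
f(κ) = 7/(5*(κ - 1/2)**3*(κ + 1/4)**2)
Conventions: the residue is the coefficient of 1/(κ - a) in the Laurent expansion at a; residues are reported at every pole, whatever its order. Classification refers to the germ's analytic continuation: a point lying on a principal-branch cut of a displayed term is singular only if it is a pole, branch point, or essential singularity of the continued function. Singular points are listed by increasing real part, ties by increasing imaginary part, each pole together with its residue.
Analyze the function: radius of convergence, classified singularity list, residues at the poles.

Radius of convergence at 0: 1/4.
At -1/4: a pole of order 2; residue -1792/135.
At 1/2: a pole of order 3; residue 1792/135.

Denominator factor (κ + 1/4)^2: pole of order 2 at -1/4, modulus 1/4.
Denominator factor (κ - 1/2)^3: pole of order 3 at 1/2, modulus 1/2.
The radius of convergence is the smallest modulus among the singular points: 1/4.
At the order-2 pole -1/4 set g(κ) = (κ - (-1/4))^2*f(κ) = 7/(5*(κ - 1/2)**3).
Order-2 pole: residue = g'(a); g'(-1/4) = -1792/135, so the residue is -1792/135.
At the order-3 pole 1/2 set g(κ) = (κ - (1/2))^3*f(κ) = 7/(5*(κ + 1/4)**2).
Order-3 pole: residue = g''(a)/2; g''(1/2) = 3584/135, so the residue is 1792/135.
List the singular points by increasing real part (a conjugate pair: the negative imaginary part first).


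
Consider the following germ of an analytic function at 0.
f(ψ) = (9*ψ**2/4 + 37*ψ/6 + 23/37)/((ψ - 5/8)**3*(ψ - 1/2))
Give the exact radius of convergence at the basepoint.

The radius of convergence is 1/2.

Denominator factor (ψ - 1/2): pole of order 1 at 1/2, modulus 1/2.
Denominator factor (ψ - 5/8)^3: pole of order 3 at 5/8, modulus 5/8.
The radius of convergence is the smallest modulus among the singular points: 1/2.


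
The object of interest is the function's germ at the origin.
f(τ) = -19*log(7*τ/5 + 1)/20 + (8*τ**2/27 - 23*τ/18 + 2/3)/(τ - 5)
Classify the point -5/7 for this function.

The term (-19/20)*log(1 - τ/(-5/7)) has argument 1 - -5/7/(-5/7) = 0 at -5/7: a logarithmic (infinitely-sheeted) branch point; the remaining terms are analytic or single-valued there.

The point is a logarithmic branch point.


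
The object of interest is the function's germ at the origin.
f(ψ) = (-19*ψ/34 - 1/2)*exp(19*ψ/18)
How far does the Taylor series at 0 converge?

The factor exp(19*ψ/18) is entire and contributes no finite singular point.
The polynomial part has no poles.
No finite singular points: the Taylor series at 0 converges everywhere.

The radius of convergence is infinite.


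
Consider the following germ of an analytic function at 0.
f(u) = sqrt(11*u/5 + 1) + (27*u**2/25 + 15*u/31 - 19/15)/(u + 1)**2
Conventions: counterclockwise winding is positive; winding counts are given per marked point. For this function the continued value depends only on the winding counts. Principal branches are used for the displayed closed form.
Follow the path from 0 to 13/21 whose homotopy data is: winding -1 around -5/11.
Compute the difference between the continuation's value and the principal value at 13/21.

Continued minus principal equals -(4/105)*sqrt(6510).

The rational part is single-valued and drops out of the difference; each branch term changes only by its own monodromy.
(1)*sqrt(1 - u/(-5/11)): winding -1 is odd, the square root flips sign, contributing -2*(1)*sqrt(1 - (13/21)/(-5/11)) = -2*(1)*sqrt(248/105) = -(4/105)*sqrt(6510).
Summing the contributions at u = 13/21 gives -(4/105)*sqrt(6510).


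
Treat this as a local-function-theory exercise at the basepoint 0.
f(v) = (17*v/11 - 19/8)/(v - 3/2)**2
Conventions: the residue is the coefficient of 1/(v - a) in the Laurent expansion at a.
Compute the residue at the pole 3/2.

The residue is 17/11.

At the order-2 pole 3/2 set g(v) = (v - (3/2))^2*f(v) = 17*v/11 - 19/8.
Order-2 pole: residue = g'(a); g'(3/2) = 17/11, so the residue is 17/11.


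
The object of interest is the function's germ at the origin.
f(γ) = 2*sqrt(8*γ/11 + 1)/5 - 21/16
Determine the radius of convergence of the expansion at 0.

The radius of convergence is 11/8.

Branch term (2/5)*sqrt(1 - γ/(-11/8)): its argument vanishes at γ = -11/8, a square-root branch point, modulus 11/8.
The radius of convergence is the smallest modulus among the singular points: 11/8.


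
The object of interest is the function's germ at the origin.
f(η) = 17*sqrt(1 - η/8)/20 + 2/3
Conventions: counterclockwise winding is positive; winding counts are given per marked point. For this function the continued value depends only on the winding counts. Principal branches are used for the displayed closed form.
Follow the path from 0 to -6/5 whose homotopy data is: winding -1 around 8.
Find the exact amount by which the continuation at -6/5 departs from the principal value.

Continued minus principal equals -(17/100)*sqrt(115).

The rational part is single-valued and drops out of the difference; each branch term changes only by its own monodromy.
(17/20)*sqrt(1 - η/(8)): winding -1 is odd, the square root flips sign, contributing -2*(17/20)*sqrt(1 - (-6/5)/(8)) = -2*(17/20)*sqrt(23/20) = -(17/100)*sqrt(115).
Summing the contributions at η = -6/5 gives -(17/100)*sqrt(115).


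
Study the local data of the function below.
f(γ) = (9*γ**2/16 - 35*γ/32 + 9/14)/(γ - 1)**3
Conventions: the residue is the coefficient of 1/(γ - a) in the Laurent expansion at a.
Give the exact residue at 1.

At the order-3 pole 1 set g(γ) = (γ - (1))^3*f(γ) = 9*γ**2/16 - 35*γ/32 + 9/14.
Order-3 pole: residue = g''(a)/2; g''(1) = 9/8, so the residue is 9/16.

The residue is 9/16.


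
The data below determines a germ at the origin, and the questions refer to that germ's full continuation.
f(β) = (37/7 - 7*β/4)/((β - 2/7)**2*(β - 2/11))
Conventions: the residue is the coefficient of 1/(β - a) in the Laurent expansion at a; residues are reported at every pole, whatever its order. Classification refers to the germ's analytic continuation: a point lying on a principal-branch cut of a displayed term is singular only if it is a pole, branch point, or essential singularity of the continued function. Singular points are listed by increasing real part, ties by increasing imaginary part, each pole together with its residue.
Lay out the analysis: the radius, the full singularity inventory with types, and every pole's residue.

Radius of convergence at 0: 2/11.
At 2/11: a pole of order 1; residue 58905/128.
At 2/7: a pole of order 2; residue -58905/128.

Denominator factor (β - 2/7)^2: pole of order 2 at 2/7, modulus 2/7.
Denominator factor (β - 2/11): pole of order 1 at 2/11, modulus 2/11.
The radius of convergence is the smallest modulus among the singular points: 2/11.
At the order-1 pole 2/11 set g(β) = (β - (2/11))*f(β) = (37/7 - 7*β/4)/(β - 2/7)**2.
Simple pole: residue = g(a) at a = 2/11, which is 58905/128.
At the order-2 pole 2/7 set g(β) = (β - (2/7))^2*f(β) = (37/7 - 7*β/4)/(β - 2/11).
Order-2 pole: residue = g'(a); g'(2/7) = -58905/128, so the residue is -58905/128.
List the singular points by increasing real part (a conjugate pair: the negative imaginary part first).


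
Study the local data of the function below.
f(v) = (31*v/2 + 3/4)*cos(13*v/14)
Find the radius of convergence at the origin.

The factor cos(13*v/14) is entire and contributes no finite singular point.
The polynomial part has no poles.
No finite singular points: the Taylor series at 0 converges everywhere.

The radius of convergence is infinite.


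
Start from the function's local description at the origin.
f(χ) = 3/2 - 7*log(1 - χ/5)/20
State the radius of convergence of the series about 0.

The radius of convergence is 5.

Branch term (-7/20)*log(1 - χ/(5)): its argument vanishes at χ = 5, a logarithmic branch point, modulus 5.
The radius of convergence is the smallest modulus among the singular points: 5.


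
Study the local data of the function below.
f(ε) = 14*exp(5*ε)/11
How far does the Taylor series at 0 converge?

The factor exp(5*ε) is entire and contributes no finite singular point.
The polynomial part has no poles.
No finite singular points: the Taylor series at 0 converges everywhere.

The radius of convergence is infinite.


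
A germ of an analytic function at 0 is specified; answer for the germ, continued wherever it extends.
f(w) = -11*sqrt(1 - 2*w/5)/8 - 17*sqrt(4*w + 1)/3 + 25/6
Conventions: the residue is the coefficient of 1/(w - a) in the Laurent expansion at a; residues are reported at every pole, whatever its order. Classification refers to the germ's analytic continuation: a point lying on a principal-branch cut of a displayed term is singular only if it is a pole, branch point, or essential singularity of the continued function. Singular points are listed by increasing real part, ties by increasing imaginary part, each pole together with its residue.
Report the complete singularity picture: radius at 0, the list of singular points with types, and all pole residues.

Radius of convergence at 0: 1/4.
At -1/4: an algebraic (square-root) branch point.
At 5/2: an algebraic (square-root) branch point.

Branch term (-11/8)*sqrt(1 - w/(5/2)): its argument vanishes at w = 5/2, a square-root branch point, modulus 5/2.
Branch term (-17/3)*sqrt(1 - w/(-1/4)): its argument vanishes at w = -1/4, a square-root branch point, modulus 1/4.
The radius of convergence is the smallest modulus among the singular points: 1/4.
List the singular points by increasing real part (a conjugate pair: the negative imaginary part first).


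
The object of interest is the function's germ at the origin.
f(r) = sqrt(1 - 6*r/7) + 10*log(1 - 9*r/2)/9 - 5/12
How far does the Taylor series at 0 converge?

Branch term (1)*sqrt(1 - r/(7/6)): its argument vanishes at r = 7/6, a square-root branch point, modulus 7/6.
Branch term (10/9)*log(1 - r/(2/9)): its argument vanishes at r = 2/9, a logarithmic branch point, modulus 2/9.
The radius of convergence is the smallest modulus among the singular points: 2/9.

The radius of convergence is 2/9.


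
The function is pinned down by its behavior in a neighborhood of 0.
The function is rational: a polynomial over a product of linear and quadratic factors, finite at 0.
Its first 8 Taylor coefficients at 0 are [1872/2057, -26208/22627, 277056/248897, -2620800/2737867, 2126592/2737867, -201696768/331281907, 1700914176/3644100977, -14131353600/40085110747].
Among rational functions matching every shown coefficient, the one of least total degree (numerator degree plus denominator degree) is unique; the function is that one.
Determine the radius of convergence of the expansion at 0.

No rational of total degree below 2 reproduces all 8 coefficients; solving the [0/2] Pade equations on them gives f(η) = 39/(17*(η + 11/8)*(η + 11/6)), whose expansion matches every shown term.
Denominator factor (η + 11/8): pole of order 1 at -11/8, modulus 11/8.
Denominator factor (η + 11/6): pole of order 1 at -11/6, modulus 11/6.
The radius of convergence is the smallest modulus among the singular points: 11/8.

The radius of convergence is 11/8.


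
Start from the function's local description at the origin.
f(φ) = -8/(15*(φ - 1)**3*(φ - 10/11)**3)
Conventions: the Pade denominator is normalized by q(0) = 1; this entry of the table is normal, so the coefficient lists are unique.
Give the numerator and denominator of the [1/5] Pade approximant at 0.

Taylor coefficients needed (expand at 0): a_0 = -1331/1875, a_1 = -27951/6250, a_2 = -256883/15625, a_3 = -2878953/62500, a_4 = -136162631/1250000, a_5 = -14315579817/62500000, a_6 = -414030734689/937500000.
Write the denominator as Q(φ) = 1 + q1*φ + q2*φ^2 + q3*φ^3 + q4*φ^4 + q5*φ^5. Requiring Q*f - P = O(φ^7) with deg P <= 1 kills the coefficients of φ^2..φ^6 in Q*f:
  φ^2: a_2 + q1*a_1 + q2*a_0 = 0, i.e. -256883/15625 + (-27951/6250)*q1 + (-1331/1875)*q2 = 0.
  φ^3: a_3 + q1*a_2 + q2*a_1 + q3*a_0 = 0, i.e. -2878953/62500 + (-256883/15625)*q1 + (-27951/6250)*q2 + (-1331/1875)*q3 = 0.
  φ^4: a_4 + q1*a_3 + q2*a_2 + q3*a_1 + q4*a_0 = 0, i.e. -136162631/1250000 + (-2878953/62500)*q1 + (-256883/15625)*q2 + (-27951/6250)*q3 + (-1331/1875)*q4 = 0.
  φ^5: a_5 + q1*a_4 + q2*a_3 + q3*a_2 + q4*a_1 + q5*a_0 = 0, i.e. -14315579817/62500000 + (-136162631/1250000)*q1 + (-2878953/62500)*q2 + (-256883/15625)*q3 + (-27951/6250)*q4 + (-1331/1875)*q5 = 0.
  φ^6: a_6 + q1*a_5 + q2*a_4 + q3*a_3 + q4*a_2 + q5*a_1 = 0, i.e. -414030734689/937500000 + (-14315579817/62500000)*q1 + (-136162631/1250000)*q2 + (-2878953/62500)*q3 + (-256883/15625)*q4 + (-27951/6250)*q5 = 0.
Solving this linear system: q1 = -3859/630, q2 = 1543/100, q3 = -424931/21000, q4 = 7073/500, q5 = -23353/5250.
The numerator is Q*f truncated at degree 1: P0 = a_0 = -1331/1875; P1 = a_1 + q1*a_0 = -14641/118125.

The Pade approximant has numerator coefficients [-1331/1875, -14641/118125]; denominator coefficients [1, -3859/630, 1543/100, -424931/21000, 7073/500, -23353/5250].


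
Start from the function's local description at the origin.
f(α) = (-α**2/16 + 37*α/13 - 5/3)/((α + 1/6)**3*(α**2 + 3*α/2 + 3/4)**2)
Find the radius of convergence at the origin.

Denominator factor (α**2 + 3*α/2 + 3/4)^2: discriminant -3/4, complex-conjugate roots (-3/4) + ((1/4)*sqrt(3))*i and (-3/4) - ((1/4)*sqrt(3))*i; poles of order 2, moduli (1/2)*sqrt(3) and (1/2)*sqrt(3).
Denominator factor (α + 1/6)^3: pole of order 3 at -1/6, modulus 1/6.
The radius of convergence is the smallest modulus among the singular points: 1/6.

The radius of convergence is 1/6.


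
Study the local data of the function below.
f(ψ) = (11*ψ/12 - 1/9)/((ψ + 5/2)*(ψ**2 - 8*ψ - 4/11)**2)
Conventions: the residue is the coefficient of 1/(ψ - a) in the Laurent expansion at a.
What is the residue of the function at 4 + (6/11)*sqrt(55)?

The residue is 20933/11675889 - (34552397/63049800600)*sqrt(55).


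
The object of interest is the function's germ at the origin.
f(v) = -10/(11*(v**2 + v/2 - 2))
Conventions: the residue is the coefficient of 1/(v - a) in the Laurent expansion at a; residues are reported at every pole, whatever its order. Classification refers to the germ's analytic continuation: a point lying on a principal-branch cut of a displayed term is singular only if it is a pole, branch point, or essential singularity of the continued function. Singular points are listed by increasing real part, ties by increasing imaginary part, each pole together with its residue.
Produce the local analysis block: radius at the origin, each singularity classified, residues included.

Radius of convergence at 0: -1/4 + (1/4)*sqrt(33).
At -1/4 - (1/4)*sqrt(33): a pole of order 1; residue (20/363)*sqrt(33).
At -1/4 + (1/4)*sqrt(33): a pole of order 1; residue -(20/363)*sqrt(33).

Denominator factor (v**2 + v/2 - 2): discriminant 33/4, real irrational roots -1/4 + (1/4)*sqrt(33) and -1/4 - (1/4)*sqrt(33); poles of order 1, moduli -1/4 + (1/4)*sqrt(33) and 1/4 + (1/4)*sqrt(33).
The radius of convergence is the smallest modulus among the singular points: -1/4 + (1/4)*sqrt(33).
The factor v**2 + v/2 - 2 splits as (v - a)(v - a') with a = -1/4 - (1/4)*sqrt(33), a' = -1/4 + (1/4)*sqrt(33). At the order-1 pole a set g(v) = (v - a)*f(v) = [-10/11] / (v - a').
Simple pole: residue = g(a) at a = -1/4 - (1/4)*sqrt(33), which is (20/363)*sqrt(33).
The factor v**2 + v/2 - 2 splits as (v - a)(v - a') with a = -1/4 + (1/4)*sqrt(33), a' = -1/4 - (1/4)*sqrt(33). At the order-1 pole a set g(v) = (v - a)*f(v) = [-10/11] / (v - a').
Simple pole: residue = g(a) at a = -1/4 + (1/4)*sqrt(33), which is -(20/363)*sqrt(33).
List the singular points by increasing real part (a conjugate pair: the negative imaginary part first).


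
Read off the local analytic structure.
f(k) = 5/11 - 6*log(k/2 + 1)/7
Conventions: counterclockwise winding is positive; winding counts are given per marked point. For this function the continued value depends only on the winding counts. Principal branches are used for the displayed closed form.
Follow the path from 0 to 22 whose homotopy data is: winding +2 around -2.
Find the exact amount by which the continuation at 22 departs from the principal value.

Continued minus principal equals -(24/7)*pi*i.

The rational part is single-valued and drops out of the difference; each branch term changes only by its own monodromy.
(-6/7)*log(1 - k/(-2)): each positive loop around -2 adds 2*pi*i to the log, so winding +2 contributes (-6/7)*(2)*2*pi*i = -(24/7)*pi*i.
Summing the contributions at k = 22 gives -(24/7)*pi*i.


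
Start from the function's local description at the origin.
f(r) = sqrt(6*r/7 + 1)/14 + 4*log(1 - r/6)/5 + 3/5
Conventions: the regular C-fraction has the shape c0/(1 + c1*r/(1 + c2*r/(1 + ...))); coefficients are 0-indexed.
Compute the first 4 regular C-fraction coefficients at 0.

Taylor coefficients (expand at 0): a_0 = 47/70, a_1 = -151/1470, a_2 = -1091/61740, a_3 = 6133/3889620.
c0 = a_0 = 47/70. Peel one level at a time: if S = 1 + c*r/S' with S'(0) = 1, then c is the r-coefficient of S and S' = c*r/(S - 1).
S_1 = c0/f = 1 + (151/987)*r + (32293/649446)*r^2 + ...; c1 = 151/987.
S_2 = c1*r/(S_1 - 1) = 1 + (-32293/99358)*r + (5423009/120662892)*r^2 + ...; c2 = -32293/99358.
S_3 = c2*r/(S_2 - 1) = 1 + (254881423/1843219854)*r + ...; c3 = 254881423/1843219854.

The regular C-fraction coefficients are [47/70, 151/987, -32293/99358, 254881423/1843219854].


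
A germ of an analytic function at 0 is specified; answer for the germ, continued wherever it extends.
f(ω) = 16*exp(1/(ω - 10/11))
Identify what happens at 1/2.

The point is a regular point.

There is no denominator, hence no pole anywhere.
The essential point of exp(1/(ω - (10/11))) is 10/11, not 1/2.
So the germ continues analytically to 1/2.


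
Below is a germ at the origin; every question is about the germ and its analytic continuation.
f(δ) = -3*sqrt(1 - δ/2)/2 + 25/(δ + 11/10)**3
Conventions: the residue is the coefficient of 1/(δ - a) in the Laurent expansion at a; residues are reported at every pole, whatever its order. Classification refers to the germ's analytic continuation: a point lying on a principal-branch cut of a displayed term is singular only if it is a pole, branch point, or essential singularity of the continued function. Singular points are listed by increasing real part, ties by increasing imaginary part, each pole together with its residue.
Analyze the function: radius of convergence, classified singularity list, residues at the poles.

Denominator factor (δ + 11/10)^3: pole of order 3 at -11/10, modulus 11/10.
Branch term (-3/2)*sqrt(1 - δ/(2)): its argument vanishes at δ = 2, a square-root branch point, modulus 2.
The radius of convergence is the smallest modulus among the singular points: 11/10.
The branch term is analytic at -11/10 and contributes nothing to the residue; only the rational part matters.
At the order-3 pole -11/10 set g(δ) = (δ - (-11/10))^3*(rational part) = 25.
Order-3 pole: residue = g''(a)/2; g''(-11/10) = 0, so the residue is 0.
List the singular points by increasing real part (a conjugate pair: the negative imaginary part first).

Radius of convergence at 0: 11/10.
At -11/10: a pole of order 3; residue 0.
At 2: an algebraic (square-root) branch point.


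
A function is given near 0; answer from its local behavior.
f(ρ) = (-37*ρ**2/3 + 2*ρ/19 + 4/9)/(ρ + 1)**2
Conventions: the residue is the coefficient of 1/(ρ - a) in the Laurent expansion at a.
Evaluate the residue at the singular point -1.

At the order-2 pole -1 set g(ρ) = (ρ - (-1))^2*f(ρ) = -37*ρ**2/3 + 2*ρ/19 + 4/9.
Order-2 pole: residue = g'(a); g'(-1) = 1412/57, so the residue is 1412/57.

The residue is 1412/57.


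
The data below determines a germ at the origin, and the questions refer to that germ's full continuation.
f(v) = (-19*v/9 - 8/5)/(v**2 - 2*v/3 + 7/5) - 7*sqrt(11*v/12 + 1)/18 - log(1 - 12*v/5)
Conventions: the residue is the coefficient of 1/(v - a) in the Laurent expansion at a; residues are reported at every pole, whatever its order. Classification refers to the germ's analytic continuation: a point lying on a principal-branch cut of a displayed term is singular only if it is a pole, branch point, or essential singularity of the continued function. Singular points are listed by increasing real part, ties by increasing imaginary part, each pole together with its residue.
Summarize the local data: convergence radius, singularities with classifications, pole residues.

Denominator factor (v**2 - 2*v/3 + 7/5): discriminant -232/45, complex-conjugate roots (1/3) + ((1/15)*sqrt(290))*i and (1/3) - ((1/15)*sqrt(290))*i; poles of order 1, moduli (1/5)*sqrt(35) and (1/5)*sqrt(35).
Branch term (-1)*log(1 - v/(5/12)): its argument vanishes at v = 5/12, a logarithmic branch point, modulus 5/12.
Branch term (-7/18)*sqrt(1 - v/(-12/11)): its argument vanishes at v = -12/11, a square-root branch point, modulus 12/11.
The radius of convergence is the smallest modulus among the singular points: 5/12.
The branch terms are analytic at (1/3) - ((1/15)*sqrt(290))*i and contribute nothing to the residue; only the rational part matters.
The factor v**2 - 2*v/3 + 7/5 splits as (v - a)(v - a') with a = (1/3) - ((1/15)*sqrt(290))*i, a' = (1/3) + ((1/15)*sqrt(290))*i. At the order-1 pole a set g(v) = (v - a)*(rational part) = [-19*v/9 - 8/5] / (v - a').
Simple pole: residue = g(a) at a = (1/3) - ((1/15)*sqrt(290))*i, which is (-19/18) - ((311/5220)*sqrt(290))*i.
The branch terms are analytic at (1/3) + ((1/15)*sqrt(290))*i and contribute nothing to the residue; only the rational part matters.
The factor v**2 - 2*v/3 + 7/5 splits as (v - a)(v - a') with a = (1/3) + ((1/15)*sqrt(290))*i, a' = (1/3) - ((1/15)*sqrt(290))*i. At the order-1 pole a set g(v) = (v - a)*(rational part) = [-19*v/9 - 8/5] / (v - a').
Simple pole: residue = g(a) at a = (1/3) + ((1/15)*sqrt(290))*i, which is (-19/18) + ((311/5220)*sqrt(290))*i.
List the singular points by increasing real part (a conjugate pair: the negative imaginary part first).

Radius of convergence at 0: 5/12.
At -12/11: an algebraic (square-root) branch point.
At (1/3) - ((1/15)*sqrt(290))*i: a pole of order 1; residue (-19/18) - ((311/5220)*sqrt(290))*i.
At (1/3) + ((1/15)*sqrt(290))*i: a pole of order 1; residue (-19/18) + ((311/5220)*sqrt(290))*i.
At 5/12: a logarithmic branch point.


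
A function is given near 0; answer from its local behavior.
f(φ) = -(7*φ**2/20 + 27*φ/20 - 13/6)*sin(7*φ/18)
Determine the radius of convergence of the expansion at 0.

The radius of convergence is infinite.

The factor -sin(7*φ/18) is entire and contributes no finite singular point.
The polynomial part has no poles.
No finite singular points: the Taylor series at 0 converges everywhere.


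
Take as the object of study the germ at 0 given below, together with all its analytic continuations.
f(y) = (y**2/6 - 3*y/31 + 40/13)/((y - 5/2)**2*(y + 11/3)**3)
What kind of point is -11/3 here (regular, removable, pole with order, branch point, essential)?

The point is a pole of order 3.

The denominator factor y + 11/3 vanishes at -11/3 and appears to the power 3; the numerator there equals 123445/21762, nonzero, and no other factor vanishes.
Hence a pole whose order is the multiplicity, 3.


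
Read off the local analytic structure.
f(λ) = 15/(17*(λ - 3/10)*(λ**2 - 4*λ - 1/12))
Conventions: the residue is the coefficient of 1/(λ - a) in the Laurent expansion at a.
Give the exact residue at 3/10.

At the order-1 pole 3/10 set g(λ) = (λ - (3/10))*f(λ) = 15/(17*(λ**2 - 4*λ - 1/12)).
Simple pole: residue = g(a) at a = 3/10, which is -2250/3043.

The residue is -2250/3043.


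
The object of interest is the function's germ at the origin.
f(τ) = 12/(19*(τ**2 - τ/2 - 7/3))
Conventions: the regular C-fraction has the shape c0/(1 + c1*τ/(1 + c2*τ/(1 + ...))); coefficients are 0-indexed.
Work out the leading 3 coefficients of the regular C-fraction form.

Taylor coefficients (expand at 0): a_0 = -36/133, a_1 = 54/931, a_2 = -837/6517.
c0 = a_0 = -36/133. Peel one level at a time: if S = 1 + c*τ/S' with S'(0) = 1, then c is the τ-coefficient of S and S' = c*τ/(S - 1).
S_1 = c0/f = 1 + (3/14)*τ + (-3/7)*τ^2 + ...; c1 = 3/14.
S_2 = c1*τ/(S_1 - 1) = 1 + (2)*τ + ...; c2 = 2.

The regular C-fraction coefficients are [-36/133, 3/14, 2].


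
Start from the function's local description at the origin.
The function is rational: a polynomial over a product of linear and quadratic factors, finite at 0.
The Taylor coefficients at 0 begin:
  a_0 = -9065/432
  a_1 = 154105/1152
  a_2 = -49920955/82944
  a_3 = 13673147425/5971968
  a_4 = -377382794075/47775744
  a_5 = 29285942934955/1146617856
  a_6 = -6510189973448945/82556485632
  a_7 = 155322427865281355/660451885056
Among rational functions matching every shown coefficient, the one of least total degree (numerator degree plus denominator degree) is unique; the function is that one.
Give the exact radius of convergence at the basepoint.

No rational of total degree below 4 reproduces all 8 coefficients; solving the [0/4] Pade equations on them gives f(v) = 37/(14*(v - 8/5)*(v + 3/7)**3), whose expansion matches every shown term.
Denominator factor (v - 8/5): pole of order 1 at 8/5, modulus 8/5.
Denominator factor (v + 3/7)^3: pole of order 3 at -3/7, modulus 3/7.
The radius of convergence is the smallest modulus among the singular points: 3/7.

The radius of convergence is 3/7.


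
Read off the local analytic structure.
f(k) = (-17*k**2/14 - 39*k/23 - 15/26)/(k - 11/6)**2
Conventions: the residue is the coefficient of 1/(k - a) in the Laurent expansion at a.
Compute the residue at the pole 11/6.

The residue is -5939/966.

At the order-2 pole 11/6 set g(k) = (k - (11/6))^2*f(k) = -17*k**2/14 - 39*k/23 - 15/26.
Order-2 pole: residue = g'(a); g'(11/6) = -5939/966, so the residue is -5939/966.


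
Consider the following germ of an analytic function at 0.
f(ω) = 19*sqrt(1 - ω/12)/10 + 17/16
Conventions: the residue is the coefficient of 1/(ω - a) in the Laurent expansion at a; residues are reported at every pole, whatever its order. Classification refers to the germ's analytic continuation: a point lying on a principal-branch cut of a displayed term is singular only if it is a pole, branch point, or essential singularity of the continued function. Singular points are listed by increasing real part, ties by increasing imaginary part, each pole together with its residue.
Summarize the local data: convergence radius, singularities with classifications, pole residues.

Branch term (19/10)*sqrt(1 - ω/(12)): its argument vanishes at ω = 12, a square-root branch point, modulus 12.
The radius of convergence is the smallest modulus among the singular points: 12.

Radius of convergence at 0: 12.
At 12: an algebraic (square-root) branch point.


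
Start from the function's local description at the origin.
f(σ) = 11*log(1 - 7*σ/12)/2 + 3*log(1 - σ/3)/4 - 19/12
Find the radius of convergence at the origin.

The radius of convergence is 12/7.

Branch term (11/2)*log(1 - σ/(12/7)): its argument vanishes at σ = 12/7, a logarithmic branch point, modulus 12/7.
Branch term (3/4)*log(1 - σ/(3)): its argument vanishes at σ = 3, a logarithmic branch point, modulus 3.
The radius of convergence is the smallest modulus among the singular points: 12/7.


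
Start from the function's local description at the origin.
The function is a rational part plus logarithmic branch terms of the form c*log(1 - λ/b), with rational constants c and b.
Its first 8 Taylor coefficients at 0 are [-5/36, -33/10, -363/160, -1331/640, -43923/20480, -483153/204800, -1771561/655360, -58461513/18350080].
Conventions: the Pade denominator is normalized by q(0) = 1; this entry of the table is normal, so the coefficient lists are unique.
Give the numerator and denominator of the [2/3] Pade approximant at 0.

Taylor coefficients needed (read off): a_0 = -5/36, a_1 = -33/10, a_2 = -363/160, a_3 = -1331/640, a_4 = -43923/20480, a_5 = -483153/204800.
Write the denominator as Q(λ) = 1 + q1*λ + q2*λ^2 + q3*λ^3. Requiring Q*f - P = O(λ^6) with deg P <= 2 kills the coefficients of λ^3..λ^5 in Q*f:
  λ^3: a_3 + q1*a_2 + q2*a_1 + q3*a_0 = 0, i.e. -1331/640 + (-363/160)*q1 + (-33/10)*q2 + (-5/36)*q3 = 0.
  λ^4: a_4 + q1*a_3 + q2*a_2 + q3*a_1 = 0, i.e. -43923/20480 + (-1331/640)*q1 + (-363/160)*q2 + (-33/10)*q3 = 0.
  λ^5: a_5 + q1*a_4 + q2*a_3 + q3*a_2 = 0, i.e. -483153/204800 + (-43923/20480)*q1 + (-1331/640)*q2 + (-363/160)*q3 = 0.
Solving this linear system: q1 = -39567/25420, q2 = 356829/813440, q3 = 11979/406720.
The numerator is Q*f truncated at degree 2: P0 = a_0 = -5/36; P1 = a_1 + q1*a_0 = -940687/305040; P2 = a_2 + q1*a_1 + q2*a_0 = 136993417/48806400.

The Pade approximant has numerator coefficients [-5/36, -940687/305040, 136993417/48806400]; denominator coefficients [1, -39567/25420, 356829/813440, 11979/406720].
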